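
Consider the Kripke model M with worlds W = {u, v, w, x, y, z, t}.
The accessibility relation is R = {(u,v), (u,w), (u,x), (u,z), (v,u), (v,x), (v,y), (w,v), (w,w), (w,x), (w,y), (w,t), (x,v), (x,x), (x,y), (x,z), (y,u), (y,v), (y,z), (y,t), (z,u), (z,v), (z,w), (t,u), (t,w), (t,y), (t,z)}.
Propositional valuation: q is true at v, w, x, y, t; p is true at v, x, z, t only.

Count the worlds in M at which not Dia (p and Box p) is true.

7

Recall that Box ψ holds at a world iff ψ holds at every accessible world, and Dia ψ holds iff ψ holds at some accessible world.
Let φ = not Dia (p and Box p). Evaluate φ at each world:
  u (successors {v, w, x, z}): φ is true.
  v (successors {u, x, y}): φ is true.
  w (successors {v, w, x, y, t}): φ is true.
  x (successors {v, x, y, z}): φ is true.
  y (successors {u, v, z, t}): φ is true.
  z (successors {u, v, w}): φ is true.
  t (successors {u, w, y, z}): φ is true.
For instance, at v:
  At v: Dia (p and Box p) is false, so not Dia (p and Box p) is true.
    At v: Dia (p and Box p) requires p and Box p at some successor in {u, x, y}.
      At u: p and Box p is false.
      At x: p and Box p is false.
      At y: p and Box p is false.
    So Dia (p and Box p) is false at v.
Satisfying worlds: {u, v, w, x, y, z, t}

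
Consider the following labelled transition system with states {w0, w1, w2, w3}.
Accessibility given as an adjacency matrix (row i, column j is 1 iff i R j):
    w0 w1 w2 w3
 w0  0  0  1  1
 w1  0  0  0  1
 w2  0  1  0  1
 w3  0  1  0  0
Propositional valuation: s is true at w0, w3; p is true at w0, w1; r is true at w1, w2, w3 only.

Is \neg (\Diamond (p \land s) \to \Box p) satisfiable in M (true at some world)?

No

Recall that \Box ψ holds at a world iff ψ holds at every accessible world, and \Diamond ψ holds iff ψ holds at some accessible world.
Let φ = \neg (\Diamond (p \land s) \to \Box p). Evaluate φ at each world:
  w0 (successors {w2, w3}): φ is false.
  w1 (successors {w3}): φ is false.
  w2 (successors {w1, w3}): φ is false.
  w3 (successors {w1}): φ is false.
For instance, at w1:
  At w1: \Diamond (p \land s) \to \Box p is true, so \neg (\Diamond (p \land s) \to \Box p) is false.
    At w1: \Diamond (p \land s) is false, \Box p is false, so \Diamond (p \land s) \to \Box p is true.
      At w1: \Diamond (p \land s) requires p \land s at some successor in {w3}.
        At w3: p \land s is false.
      So \Diamond (p \land s) is false at w1.
      At w1: \Box p requires p at every successor {w3}.
        p fails at w3, so \Box p is false at w1.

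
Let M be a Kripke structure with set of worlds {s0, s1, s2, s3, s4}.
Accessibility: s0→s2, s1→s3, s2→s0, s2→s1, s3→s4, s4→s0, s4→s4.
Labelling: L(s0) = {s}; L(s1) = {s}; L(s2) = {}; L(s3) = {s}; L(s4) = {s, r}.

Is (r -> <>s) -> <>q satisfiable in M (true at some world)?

No

Let φ = (r -> <>s) -> <>q. Evaluate φ at each world:
  s0 (successors {s2}): φ is false.
  s1 (successors {s3}): φ is false.
  s2 (successors {s0, s1}): φ is false.
  s3 (successors {s4}): φ is false.
  s4 (successors {s0, s4}): φ is false.
For instance, at s1:
  At s1: r -> <>s is true, <>q is false, so (r -> <>s) -> <>q is false.
    At s1: r is false, <>s is true, so r -> <>s is true.
      At s1: <>s requires s at some successor in {s3}.
        s holds at s3, so <>s is true at s1.
    At s1: <>q requires q at some successor in {s3}.
      At s3: q is false.
    So <>q is false at s1.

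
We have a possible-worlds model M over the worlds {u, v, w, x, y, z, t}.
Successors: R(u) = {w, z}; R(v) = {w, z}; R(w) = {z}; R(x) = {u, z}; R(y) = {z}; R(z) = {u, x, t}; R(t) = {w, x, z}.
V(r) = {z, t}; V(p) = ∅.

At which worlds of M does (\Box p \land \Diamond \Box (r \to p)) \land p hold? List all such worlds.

Let φ = (\Box p \land \Diamond \Box (r \to p)) \land p. Evaluate φ at each world:
  u (successors {w, z}): φ is false.
  v (successors {w, z}): φ is false.
  w (successors {z}): φ is false.
  x (successors {u, z}): φ is false.
  y (successors {z}): φ is false.
  z (successors {u, x, t}): φ is false.
  t (successors {w, x, z}): φ is false.
For instance, at z:
  At z: \Box p \land \Diamond \Box (r \to p) is false, p is false, so (\Box p \land \Diamond \Box (r \to p)) \land p is false.
    At z: \Box p is false, \Diamond \Box (r \to p) is false, so \Box p \land \Diamond \Box (r \to p) is false.
      At z: \Box p requires p at every successor {u, x, t}.
        p fails at u, so \Box p is false at z.
      At z: \Diamond \Box (r \to p) requires \Box (r \to p) at some successor in {u, x, t}.
        At u: \Box (r \to p) is false.
        At x: \Box (r \to p) is false.
        At t: \Box (r \to p) is false.
      So \Diamond \Box (r \to p) is false at z.
Satisfying worlds: none.

none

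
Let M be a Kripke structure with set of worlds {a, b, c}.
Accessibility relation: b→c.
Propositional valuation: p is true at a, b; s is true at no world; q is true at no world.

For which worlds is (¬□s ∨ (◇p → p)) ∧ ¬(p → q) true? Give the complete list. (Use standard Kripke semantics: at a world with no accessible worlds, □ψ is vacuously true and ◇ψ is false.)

Let φ = (¬□s ∨ (◇p → p)) ∧ ¬(p → q). Evaluate φ at each world:
  a (successors ∅): φ is true.
  b (successors {c}): φ is true.
  c (successors ∅): φ is false.
For instance, at b:
  At b: ¬□s ∨ (◇p → p) is true, ¬(p → q) is true, so (¬□s ∨ (◇p → p)) ∧ ¬(p → q) is true.
    At b: ¬□s is true, ◇p → p is true, so ¬□s ∨ (◇p → p) is true.
      At b: □s is false, so ¬□s is true.
      At b: ◇p is false, p is true, so ◇p → p is true.
Satisfying worlds: {a, b}

a, b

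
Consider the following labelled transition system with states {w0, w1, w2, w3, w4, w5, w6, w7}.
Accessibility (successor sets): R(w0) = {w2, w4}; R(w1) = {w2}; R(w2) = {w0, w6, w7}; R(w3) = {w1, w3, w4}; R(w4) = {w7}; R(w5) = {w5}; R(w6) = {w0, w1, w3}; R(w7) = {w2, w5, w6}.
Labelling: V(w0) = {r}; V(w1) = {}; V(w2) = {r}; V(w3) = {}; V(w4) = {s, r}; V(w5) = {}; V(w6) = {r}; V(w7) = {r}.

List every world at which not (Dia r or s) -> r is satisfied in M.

Let φ = not (Dia r or s) -> r. Evaluate φ at each world:
  w0 (successors {w2, w4}): φ is true.
  w1 (successors {w2}): φ is true.
  w2 (successors {w0, w6, w7}): φ is true.
  w3 (successors {w1, w3, w4}): φ is true.
  w4 (successors {w7}): φ is true.
  w5 (successors {w5}): φ is false.
  w6 (successors {w0, w1, w3}): φ is true.
  w7 (successors {w2, w5, w6}): φ is true.
For instance, at w7:
  At w7: not (Dia r or s) is false, r is true, so not (Dia r or s) -> r is true.
    At w7: Dia r or s is true, so not (Dia r or s) is false.
      At w7: Dia r is true, s is false, so Dia r or s is true.
Satisfying worlds: {w0, w1, w2, w3, w4, w6, w7}

w0, w1, w2, w3, w4, w6, w7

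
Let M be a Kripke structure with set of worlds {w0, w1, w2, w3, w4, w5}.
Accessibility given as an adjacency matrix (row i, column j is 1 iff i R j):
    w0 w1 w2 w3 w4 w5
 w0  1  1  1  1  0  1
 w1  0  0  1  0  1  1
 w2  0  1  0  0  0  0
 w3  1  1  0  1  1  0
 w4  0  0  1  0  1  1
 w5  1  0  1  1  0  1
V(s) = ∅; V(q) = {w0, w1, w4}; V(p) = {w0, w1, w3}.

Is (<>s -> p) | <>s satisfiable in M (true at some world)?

Recall that <>ψ holds at a world iff ψ holds at some accessible world.
Let φ = (<>s -> p) | <>s. Evaluate φ at each world:
  w0 (successors {w0, w1, w2, w3, w5}): φ is true.
  w1 (successors {w2, w4, w5}): φ is true.
  w2 (successors {w1}): φ is true.
  w3 (successors {w0, w1, w3, w4}): φ is true.
  w4 (successors {w2, w4, w5}): φ is true.
  w5 (successors {w0, w2, w3, w5}): φ is true.
Detail at w0 (witness):
  At w0: <>s -> p is true, <>s is false, so (<>s -> p) | <>s is true.
    At w0: <>s is false, p is true, so <>s -> p is true.
      At w0: <>s requires s at some successor in {w0, w1, w2, w3, w5}.
        At w0: s is false.
        At w1: s is false.
        At w2: s is false.
        At w3: s is false.
        At w5: s is false.
      So <>s is false at w0.
    At w0: <>s requires s at some successor in {w0, w1, w2, w3, w5}.
      At w0: s is false.
      At w1: s is false.
      At w2: s is false.
      At w3: s is false.
      At w5: s is false.
    So <>s is false at w0.

Yes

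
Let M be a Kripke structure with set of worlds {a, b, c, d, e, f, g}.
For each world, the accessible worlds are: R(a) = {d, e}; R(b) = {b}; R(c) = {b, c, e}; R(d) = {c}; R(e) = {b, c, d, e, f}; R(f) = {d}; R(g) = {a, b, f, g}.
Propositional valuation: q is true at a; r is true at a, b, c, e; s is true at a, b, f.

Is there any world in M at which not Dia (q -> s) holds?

No

Let φ = not Dia (q -> s). Evaluate φ at each world:
  a (successors {d, e}): φ is false.
  b (successors {b}): φ is false.
  c (successors {b, c, e}): φ is false.
  d (successors {c}): φ is false.
  e (successors {b, c, d, e, f}): φ is false.
  f (successors {d}): φ is false.
  g (successors {a, b, f, g}): φ is false.
For instance, at b:
  At b: Dia (q -> s) is true, so not Dia (q -> s) is false.
    At b: Dia (q -> s) requires q -> s at some successor in {b}.
      q -> s holds at b, so Dia (q -> s) is true at b.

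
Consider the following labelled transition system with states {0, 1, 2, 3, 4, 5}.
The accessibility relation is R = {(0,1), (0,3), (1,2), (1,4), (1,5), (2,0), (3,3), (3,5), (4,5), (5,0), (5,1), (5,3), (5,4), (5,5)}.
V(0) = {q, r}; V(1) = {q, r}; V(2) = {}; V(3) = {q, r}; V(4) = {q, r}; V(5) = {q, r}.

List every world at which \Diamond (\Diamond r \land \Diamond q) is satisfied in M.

Let φ = \Diamond (\Diamond r \land \Diamond q). Evaluate φ at each world:
  0 (successors {1, 3}): φ is true.
  1 (successors {2, 4, 5}): φ is true.
  2 (successors {0}): φ is true.
  3 (successors {3, 5}): φ is true.
  4 (successors {5}): φ is true.
  5 (successors {0, 1, 3, 4, 5}): φ is true.
For instance, at 4:
  At 4: \Diamond (\Diamond r \land \Diamond q) requires \Diamond r \land \Diamond q at some successor in {5}.
    \Diamond r \land \Diamond q holds at 5, so \Diamond (\Diamond r \land \Diamond q) is true at 4.
      At 5: \Diamond r is true, \Diamond q is true, so \Diamond r \land \Diamond q is true.
Satisfying worlds: {0, 1, 2, 3, 4, 5}

0, 1, 2, 3, 4, 5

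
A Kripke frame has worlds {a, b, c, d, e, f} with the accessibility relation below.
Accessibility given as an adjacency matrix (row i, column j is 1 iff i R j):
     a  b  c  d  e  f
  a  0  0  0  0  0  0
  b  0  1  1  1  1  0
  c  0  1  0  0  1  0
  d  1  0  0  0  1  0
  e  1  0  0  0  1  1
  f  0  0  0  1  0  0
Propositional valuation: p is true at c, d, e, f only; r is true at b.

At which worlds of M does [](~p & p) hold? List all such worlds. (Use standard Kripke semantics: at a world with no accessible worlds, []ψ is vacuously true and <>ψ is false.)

a

Recall that []ψ holds at a world iff ψ holds at every accessible world, and <>ψ holds iff ψ holds at some accessible world.
Let φ = [](~p & p). Evaluate φ at each world:
  a (successors ∅): φ is true.
  b (successors {b, c, d, e}): φ is false.
  c (successors {b, e}): φ is false.
  d (successors {a, e}): φ is false.
  e (successors {a, e, f}): φ is false.
  f (successors {d}): φ is false.
For instance, at f:
  At f: [](~p & p) requires ~p & p at every successor {d}.
    ~p & p fails at d, so [](~p & p) is false at f.
Satisfying worlds: {a}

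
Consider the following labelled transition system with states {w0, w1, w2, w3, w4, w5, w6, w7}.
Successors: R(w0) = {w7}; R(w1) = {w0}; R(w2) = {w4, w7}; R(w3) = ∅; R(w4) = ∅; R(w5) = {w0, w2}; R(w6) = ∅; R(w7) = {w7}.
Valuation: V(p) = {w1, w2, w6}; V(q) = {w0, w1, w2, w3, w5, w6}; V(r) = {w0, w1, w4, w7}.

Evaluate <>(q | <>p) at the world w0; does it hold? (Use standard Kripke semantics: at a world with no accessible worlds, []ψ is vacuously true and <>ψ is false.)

At w0: <>(q | <>p) requires q | <>p at some successor in {w7}.
  At w7: q | <>p is false.
So <>(q | <>p) is false at w0.

No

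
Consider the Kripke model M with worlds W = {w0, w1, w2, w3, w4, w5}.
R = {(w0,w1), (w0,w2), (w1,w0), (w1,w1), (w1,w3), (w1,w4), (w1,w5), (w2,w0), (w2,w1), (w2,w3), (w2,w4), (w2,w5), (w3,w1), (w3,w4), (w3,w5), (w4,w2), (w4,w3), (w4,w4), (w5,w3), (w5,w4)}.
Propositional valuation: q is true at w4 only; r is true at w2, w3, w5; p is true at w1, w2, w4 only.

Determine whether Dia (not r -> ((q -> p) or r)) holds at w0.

Yes

At w0: Dia (not r -> ((q -> p) or r)) requires not r -> ((q -> p) or r) at some successor in {w1, w2}.
  not r -> ((q -> p) or r) holds at w1, so Dia (not r -> ((q -> p) or r)) is true at w0.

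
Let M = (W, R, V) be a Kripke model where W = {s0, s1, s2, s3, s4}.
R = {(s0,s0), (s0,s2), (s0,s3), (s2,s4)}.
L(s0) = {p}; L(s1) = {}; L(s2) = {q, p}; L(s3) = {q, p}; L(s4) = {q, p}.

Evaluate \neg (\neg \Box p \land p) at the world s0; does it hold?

Recall that \Box ψ holds at a world iff ψ holds at every accessible world, and \Diamond ψ holds iff ψ holds at some accessible world.
At s0: \neg \Box p \land p is false, so \neg (\neg \Box p \land p) is true.
  At s0: \neg \Box p is false, p is true, so \neg \Box p \land p is false.
    At s0: \Box p is true, so \neg \Box p is false.
      At s0: \Box p requires p at every successor {s0, s2, s3}.
        At s0: p is true.
        At s2: p is true.
        At s3: p is true.
      So \Box p is true at s0.

Yes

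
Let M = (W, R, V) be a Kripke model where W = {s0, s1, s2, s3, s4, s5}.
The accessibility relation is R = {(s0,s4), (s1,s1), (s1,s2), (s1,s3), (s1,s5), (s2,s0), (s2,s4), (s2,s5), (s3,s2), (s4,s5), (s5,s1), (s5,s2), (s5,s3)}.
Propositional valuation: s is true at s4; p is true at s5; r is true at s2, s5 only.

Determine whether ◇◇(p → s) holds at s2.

Yes

At s2: ◇◇(p → s) requires ◇(p → s) at some successor in {s0, s4, s5}.
  ◇(p → s) holds at s0, so ◇◇(p → s) is true at s2.
    At s0: ◇(p → s) requires p → s at some successor in {s4}.
      p → s holds at s4, so ◇(p → s) is true at s0.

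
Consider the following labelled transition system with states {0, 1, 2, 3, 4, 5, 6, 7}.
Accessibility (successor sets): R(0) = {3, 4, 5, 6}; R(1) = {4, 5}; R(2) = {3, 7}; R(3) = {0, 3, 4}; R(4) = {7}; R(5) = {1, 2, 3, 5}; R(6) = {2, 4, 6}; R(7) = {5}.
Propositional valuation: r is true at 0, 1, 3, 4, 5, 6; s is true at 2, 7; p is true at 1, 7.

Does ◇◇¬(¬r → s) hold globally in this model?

No

Let φ = ◇◇¬(¬r → s). Evaluate φ at each world:
  0 (successors {3, 4, 5, 6}): φ is false.
  1 (successors {4, 5}): φ is false.
  2 (successors {3, 7}): φ is false.
  3 (successors {0, 3, 4}): φ is false.
  4 (successors {7}): φ is false.
  5 (successors {1, 2, 3, 5}): φ is false.
  6 (successors {2, 4, 6}): φ is false.
  7 (successors {5}): φ is false.
Detail at 0 (counterexample):
  At 0: ◇◇¬(¬r → s) requires ◇¬(¬r → s) at some successor in {3, 4, 5, 6}.
    At 3: ◇¬(¬r → s) is false.
    At 4: ◇¬(¬r → s) is false.
    At 5: ◇¬(¬r → s) is false.
    At 6: ◇¬(¬r → s) is false.
  So ◇◇¬(¬r → s) is false at 0.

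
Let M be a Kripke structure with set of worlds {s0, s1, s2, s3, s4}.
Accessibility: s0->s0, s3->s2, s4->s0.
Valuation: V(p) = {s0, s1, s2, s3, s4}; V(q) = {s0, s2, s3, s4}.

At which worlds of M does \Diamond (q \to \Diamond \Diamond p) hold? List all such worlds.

Let φ = \Diamond (q \to \Diamond \Diamond p). Evaluate φ at each world:
  s0 (successors {s0}): φ is true.
  s1 (successors ∅): φ is false.
  s2 (successors ∅): φ is false.
  s3 (successors {s2}): φ is false.
  s4 (successors {s0}): φ is true.
For instance, at s0:
  At s0: \Diamond (q \to \Diamond \Diamond p) requires q \to \Diamond \Diamond p at some successor in {s0}.
    q \to \Diamond \Diamond p holds at s0, so \Diamond (q \to \Diamond \Diamond p) is true at s0.
      At s0: q is true, \Diamond \Diamond p is true, so q \to \Diamond \Diamond p is true.
Satisfying worlds: {s0, s4}

s0, s4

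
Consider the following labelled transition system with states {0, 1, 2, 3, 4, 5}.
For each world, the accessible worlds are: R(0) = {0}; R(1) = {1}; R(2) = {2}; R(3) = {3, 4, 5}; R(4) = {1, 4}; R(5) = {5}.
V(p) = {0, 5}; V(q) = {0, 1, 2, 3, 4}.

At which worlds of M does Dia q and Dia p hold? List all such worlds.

Let φ = Dia q and Dia p. Evaluate φ at each world:
  0 (successors {0}): φ is true.
  1 (successors {1}): φ is false.
  2 (successors {2}): φ is false.
  3 (successors {3, 4, 5}): φ is true.
  4 (successors {1, 4}): φ is false.
  5 (successors {5}): φ is false.
For instance, at 5:
  At 5: Dia q is false, Dia p is true, so Dia q and Dia p is false.
    At 5: Dia q requires q at some successor in {5}.
      At 5: q is false.
    So Dia q is false at 5.
    At 5: Dia p requires p at some successor in {5}.
      p holds at 5, so Dia p is true at 5.
Satisfying worlds: {0, 3}

0, 3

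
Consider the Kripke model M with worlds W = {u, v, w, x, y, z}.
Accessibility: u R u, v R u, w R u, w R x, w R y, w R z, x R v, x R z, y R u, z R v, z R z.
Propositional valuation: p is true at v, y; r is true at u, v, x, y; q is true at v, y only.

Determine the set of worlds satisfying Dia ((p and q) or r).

Recall that Dia ψ holds at a world iff ψ holds at some accessible world.
Let φ = Dia ((p and q) or r). Evaluate φ at each world:
  u (successors {u}): φ is true.
  v (successors {u}): φ is true.
  w (successors {u, x, y, z}): φ is true.
  x (successors {v, z}): φ is true.
  y (successors {u}): φ is true.
  z (successors {v, z}): φ is true.
For instance, at z:
  At z: Dia ((p and q) or r) requires (p and q) or r at some successor in {v, z}.
    (p and q) or r holds at v, so Dia ((p and q) or r) is true at z.
Satisfying worlds: {u, v, w, x, y, z}

u, v, w, x, y, z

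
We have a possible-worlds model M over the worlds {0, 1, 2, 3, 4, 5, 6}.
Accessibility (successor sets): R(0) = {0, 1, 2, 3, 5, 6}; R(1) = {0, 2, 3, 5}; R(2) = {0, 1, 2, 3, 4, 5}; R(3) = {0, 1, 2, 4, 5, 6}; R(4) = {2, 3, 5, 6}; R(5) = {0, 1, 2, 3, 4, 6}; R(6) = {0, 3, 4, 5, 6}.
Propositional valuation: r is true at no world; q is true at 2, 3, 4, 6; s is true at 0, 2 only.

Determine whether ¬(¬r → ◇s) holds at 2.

At 2: ¬r → ◇s is true, so ¬(¬r → ◇s) is false.
  At 2: ¬r is true, ◇s is true, so ¬r → ◇s is true.
    At 2: ◇s requires s at some successor in {0, 1, 2, 3, 4, 5}.
      s holds at 0, so ◇s is true at 2.

No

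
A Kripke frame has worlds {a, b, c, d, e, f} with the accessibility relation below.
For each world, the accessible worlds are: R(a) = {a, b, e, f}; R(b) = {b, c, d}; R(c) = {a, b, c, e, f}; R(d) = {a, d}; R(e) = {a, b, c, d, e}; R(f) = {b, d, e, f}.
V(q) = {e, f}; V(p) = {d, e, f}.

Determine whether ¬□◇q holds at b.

Recall that □ψ holds at a world iff ψ holds at every accessible world, and ◇ψ holds iff ψ holds at some accessible world.
At b: □◇q is false, so ¬□◇q is true.
  At b: □◇q requires ◇q at every successor {b, c, d}.
    ◇q fails at b, so □◇q is false at b.
      At b: ◇q requires q at some successor in {b, c, d}.
        At b: q is false.
        At c: q is false.
        At d: q is false.
      So ◇q is false at b.

Yes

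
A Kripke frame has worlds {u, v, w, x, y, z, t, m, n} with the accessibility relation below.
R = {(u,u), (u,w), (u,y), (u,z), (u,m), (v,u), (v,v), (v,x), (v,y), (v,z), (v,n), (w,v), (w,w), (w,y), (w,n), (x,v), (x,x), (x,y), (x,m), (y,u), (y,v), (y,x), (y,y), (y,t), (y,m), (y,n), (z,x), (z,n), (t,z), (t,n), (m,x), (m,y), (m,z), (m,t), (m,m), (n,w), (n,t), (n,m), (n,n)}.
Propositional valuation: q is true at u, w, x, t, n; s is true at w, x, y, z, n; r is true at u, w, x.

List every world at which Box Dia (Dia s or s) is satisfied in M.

Let φ = Box Dia (Dia s or s). Evaluate φ at each world:
  u (successors {u, w, y, z, m}): φ is true.
  v (successors {u, v, x, y, z, n}): φ is true.
  w (successors {v, w, y, n}): φ is true.
  x (successors {v, x, y, m}): φ is true.
  y (successors {u, v, x, y, t, m, n}): φ is true.
  z (successors {x, n}): φ is true.
  t (successors {z, n}): φ is true.
  m (successors {x, y, z, t, m}): φ is true.
  n (successors {w, t, m, n}): φ is true.
For instance, at y:
  At y: Box Dia (Dia s or s) requires Dia (Dia s or s) at every successor {u, v, x, y, t, m, n}.
    At u: Dia (Dia s or s) is true.
    At v: Dia (Dia s or s) is true.
    At x: Dia (Dia s or s) is true.
    At y: Dia (Dia s or s) is true.
    At t: Dia (Dia s or s) is true.
    At m: Dia (Dia s or s) is true.
    At n: Dia (Dia s or s) is true.
  So Box Dia (Dia s or s) is true at y.
Satisfying worlds: {u, v, w, x, y, z, t, m, n}

u, v, w, x, y, z, t, m, n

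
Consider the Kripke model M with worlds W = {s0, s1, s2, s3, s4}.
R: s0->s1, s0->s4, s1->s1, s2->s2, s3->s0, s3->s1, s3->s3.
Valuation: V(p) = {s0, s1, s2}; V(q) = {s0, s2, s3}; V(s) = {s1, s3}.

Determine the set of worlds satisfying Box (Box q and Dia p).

s2, s4

Let φ = Box (Box q and Dia p). Evaluate φ at each world:
  s0 (successors {s1, s4}): φ is false.
  s1 (successors {s1}): φ is false.
  s2 (successors {s2}): φ is true.
  s3 (successors {s0, s1, s3}): φ is false.
  s4 (successors ∅): φ is true.
For instance, at s1:
  At s1: Box (Box q and Dia p) requires Box q and Dia p at every successor {s1}.
    Box q and Dia p fails at s1, so Box (Box q and Dia p) is false at s1.
      At s1: Box q is false, Dia p is true, so Box q and Dia p is false.
Satisfying worlds: {s2, s4}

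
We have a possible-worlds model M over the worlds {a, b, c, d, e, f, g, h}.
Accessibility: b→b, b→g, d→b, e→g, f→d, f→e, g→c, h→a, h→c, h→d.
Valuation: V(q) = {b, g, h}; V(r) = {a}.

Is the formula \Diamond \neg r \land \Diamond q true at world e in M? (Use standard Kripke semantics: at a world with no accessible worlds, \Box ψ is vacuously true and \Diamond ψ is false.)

Recall that \Diamond ψ holds at a world iff ψ holds at some accessible world.
At e: \Diamond \neg r is true, \Diamond q is true, so \Diamond \neg r \land \Diamond q is true.
  At e: \Diamond \neg r requires \neg r at some successor in {g}.
    \neg r holds at g, so \Diamond \neg r is true at e.
  At e: \Diamond q requires q at some successor in {g}.
    q holds at g, so \Diamond q is true at e.

Yes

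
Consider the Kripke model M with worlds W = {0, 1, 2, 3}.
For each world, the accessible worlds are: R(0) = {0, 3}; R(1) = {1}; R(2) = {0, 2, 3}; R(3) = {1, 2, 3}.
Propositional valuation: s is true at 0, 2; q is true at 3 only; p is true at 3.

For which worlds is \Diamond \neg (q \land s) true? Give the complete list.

Let φ = \Diamond \neg (q \land s). Evaluate φ at each world:
  0 (successors {0, 3}): φ is true.
  1 (successors {1}): φ is true.
  2 (successors {0, 2, 3}): φ is true.
  3 (successors {1, 2, 3}): φ is true.
For instance, at 2:
  At 2: \Diamond \neg (q \land s) requires \neg (q \land s) at some successor in {0, 2, 3}.
    \neg (q \land s) holds at 0, so \Diamond \neg (q \land s) is true at 2.
Satisfying worlds: {0, 1, 2, 3}

0, 1, 2, 3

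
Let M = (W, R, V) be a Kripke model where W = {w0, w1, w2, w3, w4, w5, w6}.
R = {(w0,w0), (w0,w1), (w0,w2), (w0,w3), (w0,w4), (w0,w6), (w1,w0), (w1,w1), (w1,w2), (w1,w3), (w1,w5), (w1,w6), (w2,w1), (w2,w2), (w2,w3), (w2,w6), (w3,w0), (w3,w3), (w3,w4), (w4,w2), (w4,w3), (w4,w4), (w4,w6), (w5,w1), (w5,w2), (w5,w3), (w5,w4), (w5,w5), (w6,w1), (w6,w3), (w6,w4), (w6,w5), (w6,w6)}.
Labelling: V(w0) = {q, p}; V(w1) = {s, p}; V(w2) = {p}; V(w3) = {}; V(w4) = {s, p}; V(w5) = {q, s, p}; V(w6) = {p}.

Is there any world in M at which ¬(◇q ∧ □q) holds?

Yes

Recall that □ψ holds at a world iff ψ holds at every accessible world, and ◇ψ holds iff ψ holds at some accessible world.
Let φ = ¬(◇q ∧ □q). Evaluate φ at each world:
  w0 (successors {w0, w1, w2, w3, w4, w6}): φ is true.
  w1 (successors {w0, w1, w2, w3, w5, w6}): φ is true.
  w2 (successors {w1, w2, w3, w6}): φ is true.
  w3 (successors {w0, w3, w4}): φ is true.
  w4 (successors {w2, w3, w4, w6}): φ is true.
  w5 (successors {w1, w2, w3, w4, w5}): φ is true.
  w6 (successors {w1, w3, w4, w5, w6}): φ is true.
Detail at w0 (witness):
  At w0: ◇q ∧ □q is false, so ¬(◇q ∧ □q) is true.
    At w0: ◇q is true, □q is false, so ◇q ∧ □q is false.
      At w0: ◇q requires q at some successor in {w0, w1, w2, w3, w4, w6}.
        q holds at w0, so ◇q is true at w0.
      At w0: □q requires q at every successor {w0, w1, w2, w3, w4, w6}.
        q fails at w1, so □q is false at w0.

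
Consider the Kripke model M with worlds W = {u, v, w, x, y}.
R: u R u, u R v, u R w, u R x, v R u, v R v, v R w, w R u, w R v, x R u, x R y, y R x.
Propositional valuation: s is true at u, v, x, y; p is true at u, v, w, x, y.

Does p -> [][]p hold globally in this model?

Let φ = p -> [][]p. Evaluate φ at each world:
  u (successors {u, v, w, x}): φ is true.
  v (successors {u, v, w}): φ is true.
  w (successors {u, v}): φ is true.
  x (successors {u, y}): φ is true.
  y (successors {x}): φ is true.
For instance, at y:
  At y: p is true, [][]p is true, so p -> [][]p is true.
    At y: [][]p requires []p at every successor {x}.
      At x: []p is true.
    So [][]p is true at y.

Yes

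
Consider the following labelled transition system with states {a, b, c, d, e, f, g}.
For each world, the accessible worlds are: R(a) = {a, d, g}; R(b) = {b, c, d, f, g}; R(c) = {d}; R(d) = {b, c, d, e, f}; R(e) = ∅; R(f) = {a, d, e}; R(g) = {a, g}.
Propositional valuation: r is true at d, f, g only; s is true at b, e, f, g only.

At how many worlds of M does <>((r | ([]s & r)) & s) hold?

Let φ = <>((r | ([]s & r)) & s). Evaluate φ at each world:
  a (successors {a, d, g}): φ is true.
  b (successors {b, c, d, f, g}): φ is true.
  c (successors {d}): φ is false.
  d (successors {b, c, d, e, f}): φ is true.
  e (successors ∅): φ is false.
  f (successors {a, d, e}): φ is false.
  g (successors {a, g}): φ is true.
For instance, at a:
  At a: <>((r | ([]s & r)) & s) requires (r | ([]s & r)) & s at some successor in {a, d, g}.
    (r | ([]s & r)) & s holds at g, so <>((r | ([]s & r)) & s) is true at a.
      At g: r | ([]s & r) is true, s is true, so (r | ([]s & r)) & s is true.
Satisfying worlds: {a, b, d, g}

4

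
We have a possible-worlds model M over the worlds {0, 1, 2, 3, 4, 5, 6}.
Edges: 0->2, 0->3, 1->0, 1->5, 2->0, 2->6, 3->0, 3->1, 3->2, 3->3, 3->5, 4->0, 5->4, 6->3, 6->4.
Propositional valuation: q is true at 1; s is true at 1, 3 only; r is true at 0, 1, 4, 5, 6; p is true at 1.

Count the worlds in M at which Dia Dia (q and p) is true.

Let φ = Dia Dia (q and p). Evaluate φ at each world:
  0 (successors {2, 3}): φ is true.
  1 (successors {0, 5}): φ is false.
  2 (successors {0, 6}): φ is false.
  3 (successors {0, 1, 2, 3, 5}): φ is true.
  4 (successors {0}): φ is false.
  5 (successors {4}): φ is false.
  6 (successors {3, 4}): φ is true.
For instance, at 6:
  At 6: Dia Dia (q and p) requires Dia (q and p) at some successor in {3, 4}.
    Dia (q and p) holds at 3, so Dia Dia (q and p) is true at 6.
      At 3: Dia (q and p) requires q and p at some successor in {0, 1, 2, 3, 5}.
        q and p holds at 1, so Dia (q and p) is true at 3.
Satisfying worlds: {0, 3, 6}

3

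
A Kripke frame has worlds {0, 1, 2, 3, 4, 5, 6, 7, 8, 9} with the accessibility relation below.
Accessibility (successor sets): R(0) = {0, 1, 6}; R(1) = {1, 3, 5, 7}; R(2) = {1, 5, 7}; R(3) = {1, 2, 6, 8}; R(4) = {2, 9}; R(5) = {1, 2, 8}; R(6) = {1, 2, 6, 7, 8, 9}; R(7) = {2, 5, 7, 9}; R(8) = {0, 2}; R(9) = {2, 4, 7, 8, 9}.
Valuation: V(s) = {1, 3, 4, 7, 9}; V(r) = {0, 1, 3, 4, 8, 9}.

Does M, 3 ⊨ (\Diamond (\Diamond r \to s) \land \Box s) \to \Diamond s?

Yes

At 3: \Diamond (\Diamond r \to s) \land \Box s is false, \Diamond s is true, so (\Diamond (\Diamond r \to s) \land \Box s) \to \Diamond s is true.
  At 3: \Diamond (\Diamond r \to s) is true, \Box s is false, so \Diamond (\Diamond r \to s) \land \Box s is false.
    At 3: \Diamond (\Diamond r \to s) requires \Diamond r \to s at some successor in {1, 2, 6, 8}.
      \Diamond r \to s holds at 1, so \Diamond (\Diamond r \to s) is true at 3.
    At 3: \Box s requires s at every successor {1, 2, 6, 8}.
      s fails at 2, so \Box s is false at 3.
  At 3: \Diamond s requires s at some successor in {1, 2, 6, 8}.
    s holds at 1, so \Diamond s is true at 3.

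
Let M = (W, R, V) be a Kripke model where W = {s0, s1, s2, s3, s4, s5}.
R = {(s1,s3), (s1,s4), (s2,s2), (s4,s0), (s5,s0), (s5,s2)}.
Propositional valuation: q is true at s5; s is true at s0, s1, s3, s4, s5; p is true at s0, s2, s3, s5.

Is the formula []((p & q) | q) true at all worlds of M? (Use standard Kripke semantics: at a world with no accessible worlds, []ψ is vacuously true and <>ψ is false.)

Recall that []ψ holds at a world iff ψ holds at every accessible world, and <>ψ holds iff ψ holds at some accessible world.
Let φ = []((p & q) | q). Evaluate φ at each world:
  s0 (successors ∅): φ is true.
  s1 (successors {s3, s4}): φ is false.
  s2 (successors {s2}): φ is false.
  s3 (successors ∅): φ is true.
  s4 (successors {s0}): φ is false.
  s5 (successors {s0, s2}): φ is false.
Detail at s1 (counterexample):
  At s1: []((p & q) | q) requires (p & q) | q at every successor {s3, s4}.
    (p & q) | q fails at s3, so []((p & q) | q) is false at s1.

No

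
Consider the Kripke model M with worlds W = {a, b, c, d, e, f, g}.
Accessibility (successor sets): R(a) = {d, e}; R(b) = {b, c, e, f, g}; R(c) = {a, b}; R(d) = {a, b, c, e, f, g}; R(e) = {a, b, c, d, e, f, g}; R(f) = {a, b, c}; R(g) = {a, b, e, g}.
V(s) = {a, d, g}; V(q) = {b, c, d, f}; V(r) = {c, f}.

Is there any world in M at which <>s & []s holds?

Let φ = <>s & []s. Evaluate φ at each world:
  a (successors {d, e}): φ is false.
  b (successors {b, c, e, f, g}): φ is false.
  c (successors {a, b}): φ is false.
  d (successors {a, b, c, e, f, g}): φ is false.
  e (successors {a, b, c, d, e, f, g}): φ is false.
  f (successors {a, b, c}): φ is false.
  g (successors {a, b, e, g}): φ is false.
For instance, at f:
  At f: <>s is true, []s is false, so <>s & []s is false.
    At f: <>s requires s at some successor in {a, b, c}.
      s holds at a, so <>s is true at f.
    At f: []s requires s at every successor {a, b, c}.
      s fails at b, so []s is false at f.

No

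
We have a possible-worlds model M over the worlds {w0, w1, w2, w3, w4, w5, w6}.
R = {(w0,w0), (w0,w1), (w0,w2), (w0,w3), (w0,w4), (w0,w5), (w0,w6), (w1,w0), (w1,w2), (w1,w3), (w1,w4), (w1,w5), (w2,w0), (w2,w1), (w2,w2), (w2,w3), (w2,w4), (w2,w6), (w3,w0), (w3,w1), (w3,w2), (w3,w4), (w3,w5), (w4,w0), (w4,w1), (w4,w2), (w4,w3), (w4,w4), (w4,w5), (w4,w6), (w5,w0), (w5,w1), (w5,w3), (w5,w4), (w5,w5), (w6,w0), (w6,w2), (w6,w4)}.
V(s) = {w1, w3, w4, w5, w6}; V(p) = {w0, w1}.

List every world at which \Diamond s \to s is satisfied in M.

Let φ = \Diamond s \to s. Evaluate φ at each world:
  w0 (successors {w0, w1, w2, w3, w4, w5, w6}): φ is false.
  w1 (successors {w0, w2, w3, w4, w5}): φ is true.
  w2 (successors {w0, w1, w2, w3, w4, w6}): φ is false.
  w3 (successors {w0, w1, w2, w4, w5}): φ is true.
  w4 (successors {w0, w1, w2, w3, w4, w5, w6}): φ is true.
  w5 (successors {w0, w1, w3, w4, w5}): φ is true.
  w6 (successors {w0, w2, w4}): φ is true.
For instance, at w2:
  At w2: \Diamond s is true, s is false, so \Diamond s \to s is false.
    At w2: \Diamond s requires s at some successor in {w0, w1, w2, w3, w4, w6}.
      s holds at w1, so \Diamond s is true at w2.
Satisfying worlds: {w1, w3, w4, w5, w6}

w1, w3, w4, w5, w6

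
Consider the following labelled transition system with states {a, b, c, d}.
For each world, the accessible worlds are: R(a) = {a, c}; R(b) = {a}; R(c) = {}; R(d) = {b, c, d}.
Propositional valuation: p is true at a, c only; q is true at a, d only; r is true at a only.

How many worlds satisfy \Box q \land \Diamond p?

Let φ = \Box q \land \Diamond p. Evaluate φ at each world:
  a (successors {a, c}): φ is false.
  b (successors {a}): φ is true.
  c (successors ∅): φ is false.
  d (successors {b, c, d}): φ is false.
For instance, at a:
  At a: \Box q is false, \Diamond p is true, so \Box q \land \Diamond p is false.
    At a: \Box q requires q at every successor {a, c}.
      q fails at c, so \Box q is false at a.
    At a: \Diamond p requires p at some successor in {a, c}.
      p holds at a, so \Diamond p is true at a.
Satisfying worlds: {b}

1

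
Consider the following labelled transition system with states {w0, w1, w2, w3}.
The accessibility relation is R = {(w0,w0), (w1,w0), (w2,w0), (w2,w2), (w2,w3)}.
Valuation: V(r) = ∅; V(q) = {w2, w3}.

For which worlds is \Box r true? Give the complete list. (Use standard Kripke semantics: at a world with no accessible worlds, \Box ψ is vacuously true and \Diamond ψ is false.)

w3

Let φ = \Box r. Evaluate φ at each world:
  w0 (successors {w0}): φ is false.
  w1 (successors {w0}): φ is false.
  w2 (successors {w0, w2, w3}): φ is false.
  w3 (successors ∅): φ is true.
For instance, at w2:
  At w2: \Box r requires r at every successor {w0, w2, w3}.
    r fails at w0, so \Box r is false at w2.
Satisfying worlds: {w3}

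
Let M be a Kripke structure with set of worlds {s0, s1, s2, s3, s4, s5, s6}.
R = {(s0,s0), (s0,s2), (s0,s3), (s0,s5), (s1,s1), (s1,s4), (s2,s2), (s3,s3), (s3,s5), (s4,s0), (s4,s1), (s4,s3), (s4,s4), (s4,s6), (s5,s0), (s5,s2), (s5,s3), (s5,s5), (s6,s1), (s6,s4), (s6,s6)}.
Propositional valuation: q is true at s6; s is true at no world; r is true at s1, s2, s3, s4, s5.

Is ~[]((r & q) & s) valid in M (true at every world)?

Yes

Let φ = ~[]((r & q) & s). Evaluate φ at each world:
  s0 (successors {s0, s2, s3, s5}): φ is true.
  s1 (successors {s1, s4}): φ is true.
  s2 (successors {s2}): φ is true.
  s3 (successors {s3, s5}): φ is true.
  s4 (successors {s0, s1, s3, s4, s6}): φ is true.
  s5 (successors {s0, s2, s3, s5}): φ is true.
  s6 (successors {s1, s4, s6}): φ is true.
For instance, at s1:
  At s1: []((r & q) & s) is false, so ~[]((r & q) & s) is true.
    At s1: []((r & q) & s) requires (r & q) & s at every successor {s1, s4}.
      (r & q) & s fails at s1, so []((r & q) & s) is false at s1.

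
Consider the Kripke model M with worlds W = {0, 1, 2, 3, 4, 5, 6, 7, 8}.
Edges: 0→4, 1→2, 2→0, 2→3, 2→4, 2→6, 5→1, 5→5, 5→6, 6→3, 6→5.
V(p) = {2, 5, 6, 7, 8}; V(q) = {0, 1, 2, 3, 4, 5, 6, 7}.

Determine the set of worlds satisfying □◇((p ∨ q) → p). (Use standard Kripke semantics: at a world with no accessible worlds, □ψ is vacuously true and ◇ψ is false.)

Recall that □ψ holds at a world iff ψ holds at every accessible world, and ◇ψ holds iff ψ holds at some accessible world.
Let φ = □◇((p ∨ q) → p). Evaluate φ at each world:
  0 (successors {4}): φ is false.
  1 (successors {2}): φ is true.
  2 (successors {0, 3, 4, 6}): φ is false.
  3 (successors ∅): φ is true.
  4 (successors ∅): φ is true.
  5 (successors {1, 5, 6}): φ is true.
  6 (successors {3, 5}): φ is false.
  7 (successors ∅): φ is true.
  8 (successors ∅): φ is true.
For instance, at 5:
  At 5: □◇((p ∨ q) → p) requires ◇((p ∨ q) → p) at every successor {1, 5, 6}.
      At 1: ◇((p ∨ q) → p) requires (p ∨ q) → p at some successor in {2}.
        (p ∨ q) → p holds at 2, so ◇((p ∨ q) → p) is true at 1.
      At 5: ◇((p ∨ q) → p) requires (p ∨ q) → p at some successor in {1, 5, 6}.
        (p ∨ q) → p holds at 5, so ◇((p ∨ q) → p) is true at 5.
      At 6: ◇((p ∨ q) → p) requires (p ∨ q) → p at some successor in {3, 5}.
        (p ∨ q) → p holds at 5, so ◇((p ∨ q) → p) is true at 6.
  So □◇((p ∨ q) → p) is true at 5.
Satisfying worlds: {1, 3, 4, 5, 7, 8}

1, 3, 4, 5, 7, 8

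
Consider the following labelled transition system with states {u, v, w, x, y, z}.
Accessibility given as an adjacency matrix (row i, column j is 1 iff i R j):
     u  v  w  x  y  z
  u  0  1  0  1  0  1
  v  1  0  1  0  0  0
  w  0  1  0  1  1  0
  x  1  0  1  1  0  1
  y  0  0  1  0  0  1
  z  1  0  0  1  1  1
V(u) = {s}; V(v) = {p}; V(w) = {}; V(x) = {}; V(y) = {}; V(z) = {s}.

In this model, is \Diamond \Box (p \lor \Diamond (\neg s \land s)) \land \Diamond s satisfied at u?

At u: \Diamond \Box (p \lor \Diamond (\neg s \land s)) is false, \Diamond s is true, so \Diamond \Box (p \lor \Diamond (\neg s \land s)) \land \Diamond s is false.
  At u: \Diamond \Box (p \lor \Diamond (\neg s \land s)) requires \Box (p \lor \Diamond (\neg s \land s)) at some successor in {v, x, z}.
    At v: \Box (p \lor \Diamond (\neg s \land s)) is false.
    At x: \Box (p \lor \Diamond (\neg s \land s)) is false.
    At z: \Box (p \lor \Diamond (\neg s \land s)) is false.
  So \Diamond \Box (p \lor \Diamond (\neg s \land s)) is false at u.
  At u: \Diamond s requires s at some successor in {v, x, z}.
    s holds at z, so \Diamond s is true at u.

No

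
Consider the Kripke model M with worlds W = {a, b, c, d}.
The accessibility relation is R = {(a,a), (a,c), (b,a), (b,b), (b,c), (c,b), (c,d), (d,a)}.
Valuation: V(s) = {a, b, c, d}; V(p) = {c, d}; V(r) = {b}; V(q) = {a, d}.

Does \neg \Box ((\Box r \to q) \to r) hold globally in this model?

Yes

Let φ = \neg \Box ((\Box r \to q) \to r). Evaluate φ at each world:
  a (successors {a, c}): φ is true.
  b (successors {a, b, c}): φ is true.
  c (successors {b, d}): φ is true.
  d (successors {a}): φ is true.
For instance, at a:
  At a: \Box ((\Box r \to q) \to r) is false, so \neg \Box ((\Box r \to q) \to r) is true.
    At a: \Box ((\Box r \to q) \to r) requires (\Box r \to q) \to r at every successor {a, c}.
      (\Box r \to q) \to r fails at a, so \Box ((\Box r \to q) \to r) is false at a.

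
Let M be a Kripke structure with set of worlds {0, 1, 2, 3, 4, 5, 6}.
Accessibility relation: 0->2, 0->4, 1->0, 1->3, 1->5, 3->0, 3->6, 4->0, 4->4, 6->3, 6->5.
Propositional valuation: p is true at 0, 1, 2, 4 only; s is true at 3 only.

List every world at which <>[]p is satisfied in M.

0, 1, 3, 4, 6

Let φ = <>[]p. Evaluate φ at each world:
  0 (successors {2, 4}): φ is true.
  1 (successors {0, 3, 5}): φ is true.
  2 (successors ∅): φ is false.
  3 (successors {0, 6}): φ is true.
  4 (successors {0, 4}): φ is true.
  5 (successors ∅): φ is false.
  6 (successors {3, 5}): φ is true.
For instance, at 3:
  At 3: <>[]p requires []p at some successor in {0, 6}.
    []p holds at 0, so <>[]p is true at 3.
      At 0: []p requires p at every successor {2, 4}.
        At 2: p is true.
        At 4: p is true.
      So []p is true at 0.
Satisfying worlds: {0, 1, 3, 4, 6}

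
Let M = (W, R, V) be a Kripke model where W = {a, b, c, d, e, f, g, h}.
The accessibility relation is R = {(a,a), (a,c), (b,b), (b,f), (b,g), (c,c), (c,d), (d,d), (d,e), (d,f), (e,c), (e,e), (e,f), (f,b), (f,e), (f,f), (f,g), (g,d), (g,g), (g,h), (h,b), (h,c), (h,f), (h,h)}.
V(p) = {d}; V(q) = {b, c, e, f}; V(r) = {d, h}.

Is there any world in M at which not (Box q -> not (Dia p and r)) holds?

No

Let φ = not (Box q -> not (Dia p and r)). Evaluate φ at each world:
  a (successors {a, c}): φ is false.
  b (successors {b, f, g}): φ is false.
  c (successors {c, d}): φ is false.
  d (successors {d, e, f}): φ is false.
  e (successors {c, e, f}): φ is false.
  f (successors {b, e, f, g}): φ is false.
  g (successors {d, g, h}): φ is false.
  h (successors {b, c, f, h}): φ is false.
For instance, at a:
  At a: Box q -> not (Dia p and r) is true, so not (Box q -> not (Dia p and r)) is false.
    At a: Box q is false, not (Dia p and r) is true, so Box q -> not (Dia p and r) is true.
      At a: Box q requires q at every successor {a, c}.
        q fails at a, so Box q is false at a.
      At a: Dia p and r is false, so not (Dia p and r) is true.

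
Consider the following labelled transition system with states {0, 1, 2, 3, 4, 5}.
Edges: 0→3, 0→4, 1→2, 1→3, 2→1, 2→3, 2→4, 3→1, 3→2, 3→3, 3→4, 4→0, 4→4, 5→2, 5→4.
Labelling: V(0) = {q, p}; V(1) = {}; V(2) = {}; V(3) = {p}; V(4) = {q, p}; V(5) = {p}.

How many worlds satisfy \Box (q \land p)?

Let φ = \Box (q \land p). Evaluate φ at each world:
  0 (successors {3, 4}): φ is false.
  1 (successors {2, 3}): φ is false.
  2 (successors {1, 3, 4}): φ is false.
  3 (successors {1, 2, 3, 4}): φ is false.
  4 (successors {0, 4}): φ is true.
  5 (successors {2, 4}): φ is false.
For instance, at 5:
  At 5: \Box (q \land p) requires q \land p at every successor {2, 4}.
    q \land p fails at 2, so \Box (q \land p) is false at 5.
Satisfying worlds: {4}

1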